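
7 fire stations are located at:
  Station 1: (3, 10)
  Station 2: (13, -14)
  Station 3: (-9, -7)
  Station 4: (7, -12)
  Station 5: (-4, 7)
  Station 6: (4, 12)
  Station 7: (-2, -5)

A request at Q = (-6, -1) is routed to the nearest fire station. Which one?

Station 7

Squared Euclidean distances:
d²(Q, Station 1) = (-6−3)² + (-1−10)² = 81 + 121 = 202
d²(Q, Station 2) = (-6−13)² + (-1−(-14))² = 361 + 169 = 530
d²(Q, Station 3) = (-6−(-9))² + (-1−(-7))² = 9 + 36 = 45
d²(Q, Station 4) = (-6−7)² + (-1−(-12))² = 169 + 121 = 290
d²(Q, Station 5) = (-6−(-4))² + (-1−7)² = 4 + 64 = 68
d²(Q, Station 6) = (-6−4)² + (-1−12)² = 100 + 169 = 269
d²(Q, Station 7) = (-6−(-2))² + (-1−(-5))² = 16 + 16 = 32
The smallest is to Station 7, so Q lies in the Voronoi region of Station 7.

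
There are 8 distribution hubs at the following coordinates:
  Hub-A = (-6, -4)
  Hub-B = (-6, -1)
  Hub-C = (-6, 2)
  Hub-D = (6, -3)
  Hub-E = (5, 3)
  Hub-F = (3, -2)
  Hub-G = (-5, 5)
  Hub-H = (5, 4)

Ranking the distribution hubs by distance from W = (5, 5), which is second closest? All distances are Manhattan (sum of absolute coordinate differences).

d(W, Hub-A) = |5−(-6)| + |5−(-4)| = 11 + 9 = 20
d(W, Hub-B) = |5−(-6)| + |5−(-1)| = 11 + 6 = 17
d(W, Hub-C) = |5−(-6)| + |5−2| = 11 + 3 = 14
d(W, Hub-D) = |5−6| + |5−(-3)| = 1 + 8 = 9
d(W, Hub-E) = |5−5| + |5−3| = 0 + 2 = 2
d(W, Hub-F) = |5−3| + |5−(-2)| = 2 + 7 = 9
d(W, Hub-G) = |5−(-5)| + |5−5| = 10 + 0 = 10
d(W, Hub-H) = |5−5| + |5−4| = 0 + 1 = 1
Sorted ascending: Hub-H, Hub-E, Hub-D, … — the second-nearest is Hub-E.

Hub-E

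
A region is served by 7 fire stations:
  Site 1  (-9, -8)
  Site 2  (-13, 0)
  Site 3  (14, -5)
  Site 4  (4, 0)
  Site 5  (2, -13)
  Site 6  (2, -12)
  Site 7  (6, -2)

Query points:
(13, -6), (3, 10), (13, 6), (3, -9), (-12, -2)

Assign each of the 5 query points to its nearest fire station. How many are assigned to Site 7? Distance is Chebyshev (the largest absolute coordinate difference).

1

(13, -6) — d to each: Site 1:22, Site 2:26, Site 3:1, Site 4:9, Site 5:11, Site 6:11, Site 7:7 → nearest is Site 3
(3, 10) — d to each: Site 1:18, Site 2:16, Site 3:15, Site 4:10, Site 5:23, Site 6:22, Site 7:12 → nearest is Site 4
(13, 6) — d to each: Site 1:22, Site 2:26, Site 3:11, Site 4:9, Site 5:19, Site 6:18, Site 7:8 → nearest is Site 7
(3, -9) — d to each: Site 1:12, Site 2:16, Site 3:11, Site 4:9, Site 5:4, Site 6:3, Site 7:7 → nearest is Site 6
(-12, -2) — d to each: Site 1:6, Site 2:2, Site 3:26, Site 4:16, Site 5:14, Site 6:14, Site 7:18 → nearest is Site 2
1 of the 5 points has Site 7 as nearest.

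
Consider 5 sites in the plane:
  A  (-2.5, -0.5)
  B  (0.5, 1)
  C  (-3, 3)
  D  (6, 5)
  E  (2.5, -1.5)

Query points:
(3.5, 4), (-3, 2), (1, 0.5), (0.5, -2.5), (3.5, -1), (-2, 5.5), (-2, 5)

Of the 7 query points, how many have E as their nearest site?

(3.5, 4) — d² to each: A:56.25, B:18, C:43.25, D:7.25, E:31.25 → nearest is D
(-3, 2) — d² to each: A:6.5, B:13.25, C:1, D:90, E:42.5 → nearest is C
(1, 0.5) — d² to each: A:13.25, B:0.5, C:22.25, D:45.25, E:6.25 → nearest is B
(0.5, -2.5) — d² to each: A:13, B:12.25, C:42.5, D:86.5, E:5 → nearest is E
(3.5, -1) — d² to each: A:36.25, B:13, C:58.25, D:42.25, E:1.25 → nearest is E
(-2, 5.5) — d² to each: A:36.25, B:26.5, C:7.25, D:64.25, E:69.25 → nearest is C
(-2, 5) — d² to each: A:30.5, B:22.25, C:5, D:64, E:62.5 → nearest is C
2 of the 7 points have E as nearest.

2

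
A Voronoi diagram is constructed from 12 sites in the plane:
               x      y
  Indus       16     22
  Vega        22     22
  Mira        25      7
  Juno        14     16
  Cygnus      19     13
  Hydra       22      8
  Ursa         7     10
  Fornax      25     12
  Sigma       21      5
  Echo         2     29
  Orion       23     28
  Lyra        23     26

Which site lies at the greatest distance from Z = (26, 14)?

Echo

Squared Euclidean distances:
d²(Z, Indus) = 100 + 64 = 164
d²(Z, Vega) = 16 + 64 = 80
d²(Z, Mira) = 1 + 49 = 50
d²(Z, Juno) = 144 + 4 = 148
d²(Z, Cygnus) = 49 + 1 = 50
d²(Z, Hydra) = 16 + 36 = 52
d²(Z, Ursa) = 361 + 16 = 377
d²(Z, Fornax) = 1 + 4 = 5
d²(Z, Sigma) = 25 + 81 = 106
d²(Z, Echo) = 576 + 225 = 801
d²(Z, Orion) = 9 + 196 = 205
d²(Z, Lyra) = 9 + 144 = 153
The largest is to Echo.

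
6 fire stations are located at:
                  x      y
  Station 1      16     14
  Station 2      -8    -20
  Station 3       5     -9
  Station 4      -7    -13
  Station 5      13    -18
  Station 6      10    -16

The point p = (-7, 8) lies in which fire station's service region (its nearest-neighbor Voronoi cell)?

Compare squared distances (the ordering matches that of the actual distances):
d²(p, Station 1) = (-7−16)² + (8−14)² = 529 + 36 = 565
d²(p, Station 2) = (-7−(-8))² + (8−(-20))² = 1 + 784 = 785
d²(p, Station 3) = (-7−5)² + (8−(-9))² = 144 + 289 = 433
d²(p, Station 4) = (-7−(-7))² + (8−(-13))² = 0 + 441 = 441
d²(p, Station 5) = (-7−13)² + (8−(-18))² = 400 + 676 = 1076
d²(p, Station 6) = (-7−10)² + (8−(-16))² = 289 + 576 = 865
The smallest is to Station 3, so p lies in the Voronoi region of Station 3.

Station 3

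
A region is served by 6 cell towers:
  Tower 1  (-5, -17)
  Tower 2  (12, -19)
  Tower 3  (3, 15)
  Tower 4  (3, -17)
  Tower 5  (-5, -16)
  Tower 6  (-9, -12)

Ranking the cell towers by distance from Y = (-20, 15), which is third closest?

Compare squared distances (the ordering matches that of the actual distances):
d²(Y, Tower 1) = (-20−(-5))² + (15−(-17))² = 225 + 1024 = 1249
d²(Y, Tower 2) = (-20−12)² + (15−(-19))² = 1024 + 1156 = 2180
d²(Y, Tower 3) = (-20−3)² + (15−15)² = 529 + 0 = 529
d²(Y, Tower 4) = (-20−3)² + (15−(-17))² = 529 + 1024 = 1553
d²(Y, Tower 5) = (-20−(-5))² + (15−(-16))² = 225 + 961 = 1186
d²(Y, Tower 6) = (-20−(-9))² + (15−(-12))² = 121 + 729 = 850
Sorted ascending: Tower 3, Tower 6, Tower 5, Tower 1, … — the third-nearest is Tower 5.

Tower 5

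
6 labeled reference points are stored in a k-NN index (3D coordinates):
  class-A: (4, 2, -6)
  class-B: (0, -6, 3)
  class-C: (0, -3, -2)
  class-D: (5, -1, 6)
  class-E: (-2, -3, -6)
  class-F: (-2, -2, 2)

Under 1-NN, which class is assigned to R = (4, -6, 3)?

Squared Euclidean distances:
d²(R, class-A) = 0 + 64 + 81 = 145
d²(R, class-B) = 16 + 0 + 0 = 16
d²(R, class-C) = 16 + 9 + 25 = 50
d²(R, class-D) = 1 + 25 + 9 = 35
d²(R, class-E) = 36 + 9 + 81 = 126
d²(R, class-F) = 36 + 16 + 1 = 53
class-B is nearest.

class-B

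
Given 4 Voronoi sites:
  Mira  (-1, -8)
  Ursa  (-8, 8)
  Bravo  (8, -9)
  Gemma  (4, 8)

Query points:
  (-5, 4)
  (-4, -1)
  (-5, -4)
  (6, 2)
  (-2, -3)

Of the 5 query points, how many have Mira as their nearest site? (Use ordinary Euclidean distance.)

3

(-5, 4) — d² to each: Mira:160, Ursa:25, Bravo:338, Gemma:97 → nearest is Ursa
(-4, -1) — d² to each: Mira:58, Ursa:97, Bravo:208, Gemma:145 → nearest is Mira
(-5, -4) — d² to each: Mira:32, Ursa:153, Bravo:194, Gemma:225 → nearest is Mira
(6, 2) — d² to each: Mira:149, Ursa:232, Bravo:125, Gemma:40 → nearest is Gemma
(-2, -3) — d² to each: Mira:26, Ursa:157, Bravo:136, Gemma:157 → nearest is Mira
3 of the 5 points have Mira as nearest.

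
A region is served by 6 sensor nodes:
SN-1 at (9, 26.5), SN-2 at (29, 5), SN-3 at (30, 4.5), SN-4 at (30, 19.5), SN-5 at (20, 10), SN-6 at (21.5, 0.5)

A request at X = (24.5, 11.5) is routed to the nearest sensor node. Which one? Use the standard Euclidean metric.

Squared Euclidean distances:
d²(X, SN-1) = (24.5−9)² + (11.5−26.5)² = 240.25 + 225 = 465.25
d²(X, SN-2) = (24.5−29)² + (11.5−5)² = 20.25 + 42.25 = 62.5
d²(X, SN-3) = (24.5−30)² + (11.5−4.5)² = 30.25 + 49 = 79.25
d²(X, SN-4) = (24.5−30)² + (11.5−19.5)² = 30.25 + 64 = 94.25
d²(X, SN-5) = (24.5−20)² + (11.5−10)² = 20.25 + 2.25 = 22.5
d²(X, SN-6) = (24.5−21.5)² + (11.5−0.5)² = 9 + 121 = 130
Minimum is at SN-5.

SN-5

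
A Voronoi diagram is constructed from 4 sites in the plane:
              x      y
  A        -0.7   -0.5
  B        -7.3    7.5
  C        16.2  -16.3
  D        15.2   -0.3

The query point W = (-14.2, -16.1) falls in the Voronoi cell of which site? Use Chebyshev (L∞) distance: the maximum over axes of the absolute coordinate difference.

A

d(W,A) = max(13.5, 15.6) = 15.6
d(W,B) = max(6.9, 23.6) = 23.6
d(W,C) = max(30.4, 0.2) = 30.4
d(W,D) = max(29.4, 15.8) = 29.4
The smallest is to A, so W lies in the Voronoi region of A.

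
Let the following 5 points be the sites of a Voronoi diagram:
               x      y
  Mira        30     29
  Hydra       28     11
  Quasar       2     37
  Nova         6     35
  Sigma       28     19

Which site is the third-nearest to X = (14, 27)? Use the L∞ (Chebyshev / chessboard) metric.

Sigma

d(X, Mira) = max(16, 2) = 16
d(X, Hydra) = max(14, 16) = 16
d(X, Quasar) = max(12, 10) = 12
d(X, Nova) = max(8, 8) = 8
d(X, Sigma) = max(14, 8) = 14
Sorted ascending: Nova, Quasar, Sigma, Mira, … — the third-nearest is Sigma.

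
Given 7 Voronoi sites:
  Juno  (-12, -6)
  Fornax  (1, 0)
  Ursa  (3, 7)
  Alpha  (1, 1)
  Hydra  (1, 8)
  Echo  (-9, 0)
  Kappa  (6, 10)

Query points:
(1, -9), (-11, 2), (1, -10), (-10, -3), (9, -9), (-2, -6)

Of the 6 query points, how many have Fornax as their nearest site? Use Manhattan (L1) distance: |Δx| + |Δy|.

(1, -9) — d to each: Juno:16, Fornax:9, Ursa:18, Alpha:10, Hydra:17, Echo:19, Kappa:24 → nearest is Fornax
(-11, 2) — d to each: Juno:9, Fornax:14, Ursa:19, Alpha:13, Hydra:18, Echo:4, Kappa:25 → nearest is Echo
(1, -10) — d to each: Juno:17, Fornax:10, Ursa:19, Alpha:11, Hydra:18, Echo:20, Kappa:25 → nearest is Fornax
(-10, -3) — d to each: Juno:5, Fornax:14, Ursa:23, Alpha:15, Hydra:22, Echo:4, Kappa:29 → nearest is Echo
(9, -9) — d to each: Juno:24, Fornax:17, Ursa:22, Alpha:18, Hydra:25, Echo:27, Kappa:22 → nearest is Fornax
(-2, -6) — d to each: Juno:10, Fornax:9, Ursa:18, Alpha:10, Hydra:17, Echo:13, Kappa:24 → nearest is Fornax
4 of the 6 points have Fornax as nearest.

4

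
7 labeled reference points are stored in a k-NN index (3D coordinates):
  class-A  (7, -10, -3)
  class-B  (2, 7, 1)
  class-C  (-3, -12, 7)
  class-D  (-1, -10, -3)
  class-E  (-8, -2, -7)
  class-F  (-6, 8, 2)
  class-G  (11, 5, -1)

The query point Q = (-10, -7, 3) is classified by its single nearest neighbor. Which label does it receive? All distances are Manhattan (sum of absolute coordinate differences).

d(Q, class-A) = |-10−7| + |-7−(-10)| + |3−(-3)| = 17 + 3 + 6 = 26
d(Q, class-B) = |-10−2| + |-7−7| + |3−1| = 12 + 14 + 2 = 28
d(Q, class-C) = |-10−(-3)| + |-7−(-12)| + |3−7| = 7 + 5 + 4 = 16
d(Q, class-D) = |-10−(-1)| + |-7−(-10)| + |3−(-3)| = 9 + 3 + 6 = 18
d(Q, class-E) = |-10−(-8)| + |-7−(-2)| + |3−(-7)| = 2 + 5 + 10 = 17
d(Q, class-F) = |-10−(-6)| + |-7−8| + |3−2| = 4 + 15 + 1 = 20
d(Q, class-G) = |-10−11| + |-7−5| + |3−(-1)| = 21 + 12 + 4 = 37
Minimum is at class-C.

class-C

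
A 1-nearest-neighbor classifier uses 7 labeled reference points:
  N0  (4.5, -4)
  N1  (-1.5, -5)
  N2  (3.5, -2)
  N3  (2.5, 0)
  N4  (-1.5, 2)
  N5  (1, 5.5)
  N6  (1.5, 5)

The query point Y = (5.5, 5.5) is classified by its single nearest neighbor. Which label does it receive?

Compare squared distances (the ordering matches that of the actual distances):
|YN0|² = 1 + 90.25 = 91.25
|YN1|² = 49 + 110.25 = 159.25
|YN2|² = 4 + 56.25 = 60.25
|YN3|² = 9 + 30.25 = 39.25
|YN4|² = 49 + 12.25 = 61.25
|YN5|² = 20.25 + 0 = 20.25
|YN6|² = 16 + 0.25 = 16.25
The smallest is to N6, so Y lies in the Voronoi region of N6.

N6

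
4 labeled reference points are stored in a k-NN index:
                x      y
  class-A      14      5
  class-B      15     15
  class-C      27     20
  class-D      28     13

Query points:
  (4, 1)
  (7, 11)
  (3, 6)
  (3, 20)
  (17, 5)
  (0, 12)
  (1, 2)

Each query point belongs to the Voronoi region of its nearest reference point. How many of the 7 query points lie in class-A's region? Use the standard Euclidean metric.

(4, 1) — d² to each: class-A:116, class-B:317, class-C:890, class-D:720 → nearest is class-A
(7, 11) — d² to each: class-A:85, class-B:80, class-C:481, class-D:445 → nearest is class-B
(3, 6) — d² to each: class-A:122, class-B:225, class-C:772, class-D:674 → nearest is class-A
(3, 20) — d² to each: class-A:346, class-B:169, class-C:576, class-D:674 → nearest is class-B
(17, 5) — d² to each: class-A:9, class-B:104, class-C:325, class-D:185 → nearest is class-A
(0, 12) — d² to each: class-A:245, class-B:234, class-C:793, class-D:785 → nearest is class-B
(1, 2) — d² to each: class-A:178, class-B:365, class-C:1000, class-D:850 → nearest is class-A
4 of the 7 points have class-A as nearest.

4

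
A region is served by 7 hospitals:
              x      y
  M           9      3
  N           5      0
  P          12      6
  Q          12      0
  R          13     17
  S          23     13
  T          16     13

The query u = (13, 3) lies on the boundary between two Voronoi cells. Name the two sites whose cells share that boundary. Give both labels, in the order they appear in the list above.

Squared distances from u to each site:
|uM|² = (13−9)² + (3−3)² = 16 + 0 = 16
|uN|² = (13−5)² + (3−0)² = 64 + 9 = 73
|uP|² = (13−12)² + (3−6)² = 1 + 9 = 10
|uQ|² = (13−12)² + (3−0)² = 1 + 9 = 10
|uR|² = (13−13)² + (3−17)² = 0 + 196 = 196
|uS|² = (13−23)² + (3−13)² = 100 + 100 = 200
|uT|² = (13−16)² + (3−13)² = 9 + 100 = 109
u is equidistant from P and Q (both at squared distance 10), and every other site is strictly farther — so u lies on the P–Q Voronoi edge.

P and Q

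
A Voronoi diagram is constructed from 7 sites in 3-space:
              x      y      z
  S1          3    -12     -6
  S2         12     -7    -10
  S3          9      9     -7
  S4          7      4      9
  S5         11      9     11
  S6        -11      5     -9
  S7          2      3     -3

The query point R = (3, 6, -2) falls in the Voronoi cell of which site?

Compare squared distances (the ordering matches that of the actual distances):
|RS1|² = 0 + 324 + 16 = 340
|RS2|² = 81 + 169 + 64 = 314
|RS3|² = 36 + 9 + 25 = 70
|RS4|² = 16 + 4 + 121 = 141
|RS5|² = 64 + 9 + 169 = 242
|RS6|² = 196 + 1 + 49 = 246
|RS7|² = 1 + 9 + 1 = 11
The smallest is to S7, so R lies in the Voronoi region of S7.

S7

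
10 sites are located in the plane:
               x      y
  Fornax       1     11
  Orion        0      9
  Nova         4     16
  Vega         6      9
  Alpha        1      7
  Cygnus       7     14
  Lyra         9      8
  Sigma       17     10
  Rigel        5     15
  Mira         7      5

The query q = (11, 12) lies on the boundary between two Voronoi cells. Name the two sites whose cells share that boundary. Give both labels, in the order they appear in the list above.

Squared distances from q to each site:
d²(q, Fornax) = (11−1)² + (12−11)² = 100 + 1 = 101
d²(q, Orion) = (11−0)² + (12−9)² = 121 + 9 = 130
d²(q, Nova) = (11−4)² + (12−16)² = 49 + 16 = 65
d²(q, Vega) = (11−6)² + (12−9)² = 25 + 9 = 34
d²(q, Alpha) = (11−1)² + (12−7)² = 100 + 25 = 125
d²(q, Cygnus) = (11−7)² + (12−14)² = 16 + 4 = 20
d²(q, Lyra) = (11−9)² + (12−8)² = 4 + 16 = 20
d²(q, Sigma) = (11−17)² + (12−10)² = 36 + 4 = 40
d²(q, Rigel) = (11−5)² + (12−15)² = 36 + 9 = 45
d²(q, Mira) = (11−7)² + (12−5)² = 16 + 49 = 65
q is equidistant from Cygnus and Lyra (both at squared distance 20), and every other site is strictly farther — so q lies on the Cygnus–Lyra Voronoi edge.

Cygnus and Lyra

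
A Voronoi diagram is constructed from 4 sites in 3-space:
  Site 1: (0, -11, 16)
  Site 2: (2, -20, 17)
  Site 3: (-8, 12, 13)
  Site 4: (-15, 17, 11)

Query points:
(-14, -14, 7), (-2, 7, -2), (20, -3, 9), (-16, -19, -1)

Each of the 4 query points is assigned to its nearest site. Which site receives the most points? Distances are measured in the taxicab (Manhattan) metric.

Site 1

(-14, -14, 7) — d to each: Site 1:26, Site 2:32, Site 3:38, Site 4:36 → nearest is Site 1
(-2, 7, -2) — d to each: Site 1:38, Site 2:50, Site 3:26, Site 4:36 → nearest is Site 3
(20, -3, 9) — d to each: Site 1:35, Site 2:43, Site 3:47, Site 4:57 → nearest is Site 1
(-16, -19, -1) — d to each: Site 1:41, Site 2:37, Site 3:53, Site 4:49 → nearest is Site 2
Tally — Site 1:2, Site 2:1, Site 3:1. Site 1 captures the most (2).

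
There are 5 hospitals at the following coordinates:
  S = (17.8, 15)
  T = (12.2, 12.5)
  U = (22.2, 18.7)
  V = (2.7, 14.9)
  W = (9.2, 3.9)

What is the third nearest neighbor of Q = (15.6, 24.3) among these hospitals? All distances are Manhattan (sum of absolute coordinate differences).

T

d(Q,S) = |15.6−17.8| + |24.3−15| = 2.2 + 9.3 = 11.5
d(Q,T) = |15.6−12.2| + |24.3−12.5| = 3.4 + 11.8 = 15.2
d(Q,U) = |15.6−22.2| + |24.3−18.7| = 6.6 + 5.6 = 12.2
d(Q,V) = |15.6−2.7| + |24.3−14.9| = 12.9 + 9.4 = 22.3
d(Q,W) = |15.6−9.2| + |24.3−3.9| = 6.4 + 20.4 = 26.8
Sorted ascending: S, U, T, V, … — the third-nearest is T.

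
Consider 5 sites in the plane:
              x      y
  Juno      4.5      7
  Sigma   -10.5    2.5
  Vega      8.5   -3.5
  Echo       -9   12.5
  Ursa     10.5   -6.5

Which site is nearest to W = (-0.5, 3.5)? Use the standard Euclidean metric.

Juno

Compare squared distances (the ordering matches that of the actual distances):
d²(W, Juno) = (-0.5−4.5)² + (3.5−7)² = 25 + 12.25 = 37.25
d²(W, Sigma) = (-0.5−(-10.5))² + (3.5−2.5)² = 100 + 1 = 101
d²(W, Vega) = (-0.5−8.5)² + (3.5−(-3.5))² = 81 + 49 = 130
d²(W, Echo) = (-0.5−(-9))² + (3.5−12.5)² = 72.25 + 81 = 153.25
d²(W, Ursa) = (-0.5−10.5)² + (3.5−(-6.5))² = 121 + 100 = 221
Juno is nearest.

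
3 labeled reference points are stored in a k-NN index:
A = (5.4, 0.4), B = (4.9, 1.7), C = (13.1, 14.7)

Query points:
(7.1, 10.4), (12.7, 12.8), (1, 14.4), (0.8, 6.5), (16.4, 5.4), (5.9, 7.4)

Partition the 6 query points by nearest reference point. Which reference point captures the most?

C

(7.1, 10.4) — d² to each: A:102.89, B:80.53, C:54.49 → nearest is C
(12.7, 12.8) — d² to each: A:207.05, B:184.05, C:3.77 → nearest is C
(1, 14.4) — d² to each: A:215.36, B:176.5, C:146.5 → nearest is C
(0.8, 6.5) — d² to each: A:58.37, B:39.85, C:218.53 → nearest is B
(16.4, 5.4) — d² to each: A:146, B:145.94, C:97.38 → nearest is C
(5.9, 7.4) — d² to each: A:49.25, B:33.49, C:105.13 → nearest is B
Tally — B:2, C:4. C captures the most (4).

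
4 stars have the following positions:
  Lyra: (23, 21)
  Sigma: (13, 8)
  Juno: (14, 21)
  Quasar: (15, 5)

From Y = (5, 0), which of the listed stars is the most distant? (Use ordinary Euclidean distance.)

Squared Euclidean distances:
d²(Y, Lyra) = (5−23)² + (0−21)² = 324 + 441 = 765
d²(Y, Sigma) = (5−13)² + (0−8)² = 64 + 64 = 128
d²(Y, Juno) = (5−14)² + (0−21)² = 81 + 441 = 522
d²(Y, Quasar) = (5−15)² + (0−5)² = 100 + 25 = 125
The largest is to Lyra.

Lyra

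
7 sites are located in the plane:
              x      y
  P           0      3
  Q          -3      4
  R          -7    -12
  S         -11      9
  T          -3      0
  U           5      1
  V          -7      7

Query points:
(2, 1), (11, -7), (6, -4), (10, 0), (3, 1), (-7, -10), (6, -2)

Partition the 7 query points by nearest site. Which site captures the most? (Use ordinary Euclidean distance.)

U

(2, 1) — d² to each: P:8, Q:34, R:250, S:233, T:26, U:9, V:117 → nearest is P
(11, -7) — d² to each: P:221, Q:317, R:349, S:740, T:245, U:100, V:520 → nearest is U
(6, -4) — d² to each: P:85, Q:145, R:233, S:458, T:97, U:26, V:290 → nearest is U
(10, 0) — d² to each: P:109, Q:185, R:433, S:522, T:169, U:26, V:338 → nearest is U
(3, 1) — d² to each: P:13, Q:45, R:269, S:260, T:37, U:4, V:136 → nearest is U
(-7, -10) — d² to each: P:218, Q:212, R:4, S:377, T:116, U:265, V:289 → nearest is R
(6, -2) — d² to each: P:61, Q:117, R:269, S:410, T:85, U:10, V:250 → nearest is U
Tally — P:1, R:1, U:5. U captures the most (5).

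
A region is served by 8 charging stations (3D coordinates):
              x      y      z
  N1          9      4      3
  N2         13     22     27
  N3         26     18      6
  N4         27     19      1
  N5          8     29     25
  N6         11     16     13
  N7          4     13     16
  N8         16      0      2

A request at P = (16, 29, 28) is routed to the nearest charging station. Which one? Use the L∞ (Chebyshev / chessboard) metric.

d(P,N1) = max(7, 25, 25) = 25
d(P,N2) = max(3, 7, 1) = 7
d(P,N3) = max(10, 11, 22) = 22
d(P,N4) = max(11, 10, 27) = 27
d(P,N5) = max(8, 0, 3) = 8
d(P,N6) = max(5, 13, 15) = 15
d(P,N7) = max(12, 16, 12) = 16
d(P,N8) = max(0, 29, 26) = 29
Minimum is at N2.

N2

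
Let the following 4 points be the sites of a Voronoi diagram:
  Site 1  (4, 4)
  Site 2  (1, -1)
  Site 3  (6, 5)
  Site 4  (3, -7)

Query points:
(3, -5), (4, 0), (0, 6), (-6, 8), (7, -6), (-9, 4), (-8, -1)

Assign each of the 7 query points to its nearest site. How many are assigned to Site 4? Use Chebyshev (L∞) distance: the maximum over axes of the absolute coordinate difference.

2

(3, -5) — d to each: Site 1:9, Site 2:4, Site 3:10, Site 4:2 → nearest is Site 4
(4, 0) — d to each: Site 1:4, Site 2:3, Site 3:5, Site 4:7 → nearest is Site 2
(0, 6) — d to each: Site 1:4, Site 2:7, Site 3:6, Site 4:13 → nearest is Site 1
(-6, 8) — d to each: Site 1:10, Site 2:9, Site 3:12, Site 4:15 → nearest is Site 2
(7, -6) — d to each: Site 1:10, Site 2:6, Site 3:11, Site 4:4 → nearest is Site 4
(-9, 4) — d to each: Site 1:13, Site 2:10, Site 3:15, Site 4:12 → nearest is Site 2
(-8, -1) — d to each: Site 1:12, Site 2:9, Site 3:14, Site 4:11 → nearest is Site 2
2 of the 7 points have Site 4 as nearest.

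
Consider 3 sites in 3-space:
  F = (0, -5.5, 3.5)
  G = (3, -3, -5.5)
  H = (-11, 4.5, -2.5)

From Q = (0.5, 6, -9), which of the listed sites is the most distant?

F

Squared Euclidean distances:
|QF|² = (0.5−0)² + (6−(-5.5))² + (-9−3.5)² = 0.25 + 132.25 + 156.25 = 288.75
|QG|² = (0.5−3)² + (6−(-3))² + (-9−(-5.5))² = 6.25 + 81 + 12.25 = 99.5
|QH|² = (0.5−(-11))² + (6−4.5)² + (-9−(-2.5))² = 132.25 + 2.25 + 42.25 = 176.75
The largest is to F.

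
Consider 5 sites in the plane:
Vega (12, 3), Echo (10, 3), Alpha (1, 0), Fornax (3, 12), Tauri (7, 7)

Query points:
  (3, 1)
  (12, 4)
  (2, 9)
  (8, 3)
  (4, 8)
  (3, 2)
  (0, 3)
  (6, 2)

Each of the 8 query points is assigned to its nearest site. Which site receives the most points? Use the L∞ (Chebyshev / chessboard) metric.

Alpha

(3, 1) — d to each: Vega:9, Echo:7, Alpha:2, Fornax:11, Tauri:6 → nearest is Alpha
(12, 4) — d to each: Vega:1, Echo:2, Alpha:11, Fornax:9, Tauri:5 → nearest is Vega
(2, 9) — d to each: Vega:10, Echo:8, Alpha:9, Fornax:3, Tauri:5 → nearest is Fornax
(8, 3) — d to each: Vega:4, Echo:2, Alpha:7, Fornax:9, Tauri:4 → nearest is Echo
(4, 8) — d to each: Vega:8, Echo:6, Alpha:8, Fornax:4, Tauri:3 → nearest is Tauri
(3, 2) — d to each: Vega:9, Echo:7, Alpha:2, Fornax:10, Tauri:5 → nearest is Alpha
(0, 3) — d to each: Vega:12, Echo:10, Alpha:3, Fornax:9, Tauri:7 → nearest is Alpha
(6, 2) — d to each: Vega:6, Echo:4, Alpha:5, Fornax:10, Tauri:5 → nearest is Echo
Tally — Vega:1, Echo:2, Alpha:3, Fornax:1, Tauri:1. Alpha captures the most (3).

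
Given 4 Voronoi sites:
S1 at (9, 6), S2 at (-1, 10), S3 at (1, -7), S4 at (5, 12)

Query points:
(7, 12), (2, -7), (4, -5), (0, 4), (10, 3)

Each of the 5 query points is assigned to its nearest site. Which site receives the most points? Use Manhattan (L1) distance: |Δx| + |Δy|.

S3

(7, 12) — d to each: S1:8, S2:10, S3:25, S4:2 → nearest is S4
(2, -7) — d to each: S1:20, S2:20, S3:1, S4:22 → nearest is S3
(4, -5) — d to each: S1:16, S2:20, S3:5, S4:18 → nearest is S3
(0, 4) — d to each: S1:11, S2:7, S3:12, S4:13 → nearest is S2
(10, 3) — d to each: S1:4, S2:18, S3:19, S4:14 → nearest is S1
Tally — S1:1, S2:1, S3:2, S4:1. S3 captures the most (2).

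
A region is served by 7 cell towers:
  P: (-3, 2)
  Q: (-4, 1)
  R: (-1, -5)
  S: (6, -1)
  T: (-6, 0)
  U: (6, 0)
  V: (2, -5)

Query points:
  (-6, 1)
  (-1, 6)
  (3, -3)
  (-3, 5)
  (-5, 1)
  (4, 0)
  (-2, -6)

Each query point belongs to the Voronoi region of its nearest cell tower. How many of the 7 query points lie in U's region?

(-6, 1) — d² to each: P:10, Q:4, R:61, S:148, T:1, U:145, V:100 → nearest is T
(-1, 6) — d² to each: P:20, Q:34, R:121, S:98, T:61, U:85, V:130 → nearest is P
(3, -3) — d² to each: P:61, Q:65, R:20, S:13, T:90, U:18, V:5 → nearest is V
(-3, 5) — d² to each: P:9, Q:17, R:104, S:117, T:34, U:106, V:125 → nearest is P
(-5, 1) — d² to each: P:5, Q:1, R:52, S:125, T:2, U:122, V:85 → nearest is Q
(4, 0) — d² to each: P:53, Q:65, R:50, S:5, T:100, U:4, V:29 → nearest is U
(-2, -6) — d² to each: P:65, Q:53, R:2, S:89, T:52, U:100, V:17 → nearest is R
1 of the 7 points has U as nearest.

1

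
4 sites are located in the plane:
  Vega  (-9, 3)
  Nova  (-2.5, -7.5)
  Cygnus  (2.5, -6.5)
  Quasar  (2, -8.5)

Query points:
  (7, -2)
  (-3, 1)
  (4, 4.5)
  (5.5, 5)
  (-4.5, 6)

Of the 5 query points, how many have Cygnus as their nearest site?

3

(7, -2) — d² to each: Vega:281, Nova:120.5, Cygnus:40.5, Quasar:67.25 → nearest is Cygnus
(-3, 1) — d² to each: Vega:40, Nova:72.5, Cygnus:86.5, Quasar:115.25 → nearest is Vega
(4, 4.5) — d² to each: Vega:171.25, Nova:186.25, Cygnus:123.25, Quasar:173 → nearest is Cygnus
(5.5, 5) — d² to each: Vega:214.25, Nova:220.25, Cygnus:141.25, Quasar:194.5 → nearest is Cygnus
(-4.5, 6) — d² to each: Vega:29.25, Nova:186.25, Cygnus:205.25, Quasar:252.5 → nearest is Vega
3 of the 5 points have Cygnus as nearest.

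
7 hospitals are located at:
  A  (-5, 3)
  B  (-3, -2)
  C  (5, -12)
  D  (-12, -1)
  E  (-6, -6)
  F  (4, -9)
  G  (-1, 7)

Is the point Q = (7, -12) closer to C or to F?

Compare squared distances:
|QC|² = (7−5)² + (-12−(-12))² = 4 + 0 = 4
|QF|² = (7−4)² + (-12−(-9))² = 9 + 9 = 18
4 < 18, so C is closer.

C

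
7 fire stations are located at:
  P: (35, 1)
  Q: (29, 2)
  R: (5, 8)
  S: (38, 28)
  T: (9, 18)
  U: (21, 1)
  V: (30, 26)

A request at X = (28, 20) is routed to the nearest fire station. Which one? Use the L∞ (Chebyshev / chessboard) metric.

V

d(X,P) = max(7, 19) = 19
d(X,Q) = max(1, 18) = 18
d(X,R) = max(23, 12) = 23
d(X,S) = max(10, 8) = 10
d(X,T) = max(19, 2) = 19
d(X,U) = max(7, 19) = 19
d(X,V) = max(2, 6) = 6
Minimum is at V.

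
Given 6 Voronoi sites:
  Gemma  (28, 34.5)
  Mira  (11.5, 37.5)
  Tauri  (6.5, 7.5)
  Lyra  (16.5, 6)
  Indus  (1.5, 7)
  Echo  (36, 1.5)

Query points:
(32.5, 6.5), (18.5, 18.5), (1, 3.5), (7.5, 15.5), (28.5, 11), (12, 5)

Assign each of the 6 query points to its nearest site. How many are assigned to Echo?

(32.5, 6.5) — d² to each: Gemma:804.25, Mira:1402, Tauri:677, Lyra:256.25, Indus:961.25, Echo:37.25 → nearest is Echo
(18.5, 18.5) — d² to each: Gemma:346.25, Mira:410, Tauri:265, Lyra:160.25, Indus:421.25, Echo:595.25 → nearest is Lyra
(1, 3.5) — d² to each: Gemma:1690, Mira:1266.25, Tauri:46.25, Lyra:246.5, Indus:12.5, Echo:1229 → nearest is Indus
(7.5, 15.5) — d² to each: Gemma:781.25, Mira:500, Tauri:65, Lyra:171.25, Indus:108.25, Echo:1008.25 → nearest is Tauri
(28.5, 11) — d² to each: Gemma:552.5, Mira:991.25, Tauri:496.25, Lyra:169, Indus:745, Echo:146.5 → nearest is Echo
(12, 5) — d² to each: Gemma:1126.25, Mira:1056.5, Tauri:36.5, Lyra:21.25, Indus:114.25, Echo:588.25 → nearest is Lyra
2 of the 6 points have Echo as nearest.

2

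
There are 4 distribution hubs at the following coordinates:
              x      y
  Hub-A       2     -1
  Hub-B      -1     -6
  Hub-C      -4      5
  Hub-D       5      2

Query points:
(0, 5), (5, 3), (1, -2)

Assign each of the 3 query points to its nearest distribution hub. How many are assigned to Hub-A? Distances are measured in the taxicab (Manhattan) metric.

(0, 5) — d to each: Hub-A:8, Hub-B:12, Hub-C:4, Hub-D:8 → nearest is Hub-C
(5, 3) — d to each: Hub-A:7, Hub-B:15, Hub-C:11, Hub-D:1 → nearest is Hub-D
(1, -2) — d to each: Hub-A:2, Hub-B:6, Hub-C:12, Hub-D:8 → nearest is Hub-A
1 of the 3 points has Hub-A as nearest.

1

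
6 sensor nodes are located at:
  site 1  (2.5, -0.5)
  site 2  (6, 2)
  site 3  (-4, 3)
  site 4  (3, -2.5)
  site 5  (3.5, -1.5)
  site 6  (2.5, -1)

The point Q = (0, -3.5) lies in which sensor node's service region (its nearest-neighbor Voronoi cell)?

Compare squared distances (the ordering matches that of the actual distances):
d²(Q, site 1) = 6.25 + 9 = 15.25
d²(Q, site 2) = 36 + 30.25 = 66.25
d²(Q, site 3) = 16 + 42.25 = 58.25
d²(Q, site 4) = 9 + 1 = 10
d²(Q, site 5) = 12.25 + 4 = 16.25
d²(Q, site 6) = 6.25 + 6.25 = 12.5
site 4 is nearest.

site 4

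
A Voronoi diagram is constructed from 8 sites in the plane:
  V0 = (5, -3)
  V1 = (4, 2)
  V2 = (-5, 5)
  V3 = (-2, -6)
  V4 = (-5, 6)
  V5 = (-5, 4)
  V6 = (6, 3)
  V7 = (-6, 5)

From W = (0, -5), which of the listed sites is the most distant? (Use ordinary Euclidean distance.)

V4

Squared Euclidean distances:
|WV0|² = 25 + 4 = 29
|WV1|² = 16 + 49 = 65
|WV2|² = 25 + 100 = 125
|WV3|² = 4 + 1 = 5
|WV4|² = 25 + 121 = 146
|WV5|² = 25 + 81 = 106
|WV6|² = 36 + 64 = 100
|WV7|² = 36 + 100 = 136
The largest is to V4.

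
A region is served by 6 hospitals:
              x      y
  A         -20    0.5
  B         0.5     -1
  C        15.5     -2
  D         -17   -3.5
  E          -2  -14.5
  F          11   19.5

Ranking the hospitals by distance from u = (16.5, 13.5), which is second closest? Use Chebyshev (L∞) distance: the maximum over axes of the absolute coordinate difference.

d(u,A) = max(36.5, 13) = 36.5
d(u,B) = max(16, 14.5) = 16
d(u,C) = max(1, 15.5) = 15.5
d(u,D) = max(33.5, 17) = 33.5
d(u,E) = max(18.5, 28) = 28
d(u,F) = max(5.5, 6) = 6
Sorted ascending: F, C, B, … — the second-nearest is C.

C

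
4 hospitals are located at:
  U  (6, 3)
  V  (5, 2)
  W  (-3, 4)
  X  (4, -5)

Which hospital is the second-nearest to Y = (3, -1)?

X

Compare squared distances (the ordering matches that of the actual distances):
|YU|² = 9 + 16 = 25
|YV|² = 4 + 9 = 13
|YW|² = 36 + 25 = 61
|YX|² = 1 + 16 = 17
Sorted ascending: V, X, U, … — the second-nearest is X.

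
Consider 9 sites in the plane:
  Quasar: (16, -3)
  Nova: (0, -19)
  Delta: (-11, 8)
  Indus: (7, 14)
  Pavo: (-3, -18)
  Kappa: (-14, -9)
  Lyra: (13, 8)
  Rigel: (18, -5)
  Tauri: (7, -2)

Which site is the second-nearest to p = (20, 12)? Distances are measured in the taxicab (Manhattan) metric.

d(p, Quasar) = |20−16| + |12−(-3)| = 4 + 15 = 19
d(p, Nova) = |20−0| + |12−(-19)| = 20 + 31 = 51
d(p, Delta) = |20−(-11)| + |12−8| = 31 + 4 = 35
d(p, Indus) = |20−7| + |12−14| = 13 + 2 = 15
d(p, Pavo) = |20−(-3)| + |12−(-18)| = 23 + 30 = 53
d(p, Kappa) = |20−(-14)| + |12−(-9)| = 34 + 21 = 55
d(p, Lyra) = |20−13| + |12−8| = 7 + 4 = 11
d(p, Rigel) = |20−18| + |12−(-5)| = 2 + 17 = 19
d(p, Tauri) = |20−7| + |12−(-2)| = 13 + 14 = 27
Sorted ascending: Lyra, Indus, Quasar, … — the second-nearest is Indus.

Indus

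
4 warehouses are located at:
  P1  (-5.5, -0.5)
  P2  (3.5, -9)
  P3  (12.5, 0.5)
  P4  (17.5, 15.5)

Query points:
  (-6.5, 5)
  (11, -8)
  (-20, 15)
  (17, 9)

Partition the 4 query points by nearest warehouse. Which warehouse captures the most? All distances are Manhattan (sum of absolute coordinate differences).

(-6.5, 5) — d to each: P1:6.5, P2:24, P3:23.5, P4:34.5 → nearest is P1
(11, -8) — d to each: P1:24, P2:8.5, P3:10, P4:30 → nearest is P2
(-20, 15) — d to each: P1:30, P2:47.5, P3:47, P4:38 → nearest is P1
(17, 9) — d to each: P1:32, P2:31.5, P3:13, P4:7 → nearest is P4
Tally — P1:2, P2:1, P4:1. P1 captures the most (2).

P1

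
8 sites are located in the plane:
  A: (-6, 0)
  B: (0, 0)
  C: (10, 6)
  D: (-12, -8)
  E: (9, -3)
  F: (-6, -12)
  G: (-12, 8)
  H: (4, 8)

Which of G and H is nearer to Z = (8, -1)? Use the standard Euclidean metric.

H

Compare squared distances:
|ZG|² = (8−(-12))² + (-1−8)² = 400 + 81 = 481
|ZH|² = (8−4)² + (-1−8)² = 16 + 81 = 97
481 > 97, so H is closer.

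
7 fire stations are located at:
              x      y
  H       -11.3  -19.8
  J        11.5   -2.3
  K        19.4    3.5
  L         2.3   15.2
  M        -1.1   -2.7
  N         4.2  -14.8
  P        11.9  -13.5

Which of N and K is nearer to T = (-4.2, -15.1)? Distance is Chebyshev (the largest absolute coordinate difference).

d(T,N) = max(8.4, 0.3) = 8.4
d(T,K) = max(23.6, 18.6) = 23.6
8.4 < 23.6, so N is closer.

N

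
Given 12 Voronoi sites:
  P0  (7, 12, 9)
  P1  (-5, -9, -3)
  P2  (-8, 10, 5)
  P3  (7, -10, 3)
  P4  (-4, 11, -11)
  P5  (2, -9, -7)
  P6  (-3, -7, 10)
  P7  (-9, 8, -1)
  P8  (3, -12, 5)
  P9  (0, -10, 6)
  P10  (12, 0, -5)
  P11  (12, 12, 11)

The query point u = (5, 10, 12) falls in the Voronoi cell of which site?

P0

Compare squared distances (the ordering matches that of the actual distances):
|uP0|² = (5−7)² + (10−12)² + (12−9)² = 4 + 4 + 9 = 17
|uP1|² = (5−(-5))² + (10−(-9))² + (12−(-3))² = 100 + 361 + 225 = 686
|uP2|² = (5−(-8))² + (10−10)² + (12−5)² = 169 + 0 + 49 = 218
|uP3|² = (5−7)² + (10−(-10))² + (12−3)² = 4 + 400 + 81 = 485
|uP4|² = (5−(-4))² + (10−11)² + (12−(-11))² = 81 + 1 + 529 = 611
|uP5|² = (5−2)² + (10−(-9))² + (12−(-7))² = 9 + 361 + 361 = 731
|uP6|² = (5−(-3))² + (10−(-7))² + (12−10)² = 64 + 289 + 4 = 357
|uP7|² = (5−(-9))² + (10−8)² + (12−(-1))² = 196 + 4 + 169 = 369
|uP8|² = (5−3)² + (10−(-12))² + (12−5)² = 4 + 484 + 49 = 537
|uP9|² = (5−0)² + (10−(-10))² + (12−6)² = 25 + 400 + 36 = 461
d²(u, P10) = (5−12)² + (10−0)² + (12−(-5))² = 49 + 100 + 289 = 438
d²(u, P11) = (5−12)² + (10−12)² + (12−11)² = 49 + 4 + 1 = 54
Minimum is at P0.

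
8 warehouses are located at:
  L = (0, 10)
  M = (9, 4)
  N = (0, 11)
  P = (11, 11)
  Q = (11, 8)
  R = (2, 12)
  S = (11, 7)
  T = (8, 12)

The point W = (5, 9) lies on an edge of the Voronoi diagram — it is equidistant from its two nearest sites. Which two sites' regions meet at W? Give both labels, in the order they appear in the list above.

R and T

Squared distances from W to each site:
|WL|² = 25 + 1 = 26
|WM|² = 16 + 25 = 41
|WN|² = 25 + 4 = 29
|WP|² = 36 + 4 = 40
|WQ|² = 36 + 1 = 37
|WR|² = 9 + 9 = 18
|WS|² = 36 + 4 = 40
|WT|² = 9 + 9 = 18
W is equidistant from R and T (both at squared distance 18), and every other site is strictly farther — so W lies on the R–T Voronoi edge.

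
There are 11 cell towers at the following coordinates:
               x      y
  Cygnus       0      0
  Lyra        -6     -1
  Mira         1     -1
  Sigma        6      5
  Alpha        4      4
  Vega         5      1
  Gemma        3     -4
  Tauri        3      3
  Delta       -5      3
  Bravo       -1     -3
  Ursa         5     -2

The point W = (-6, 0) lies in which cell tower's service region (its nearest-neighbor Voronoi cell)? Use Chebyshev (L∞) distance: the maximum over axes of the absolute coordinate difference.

Lyra

d(W, Cygnus) = max(6, 0) = 6
d(W, Lyra) = max(0, 1) = 1
d(W, Mira) = max(7, 1) = 7
d(W, Sigma) = max(12, 5) = 12
d(W, Alpha) = max(10, 4) = 10
d(W, Vega) = max(11, 1) = 11
d(W, Gemma) = max(9, 4) = 9
d(W, Tauri) = max(9, 3) = 9
d(W, Delta) = max(1, 3) = 3
d(W, Bravo) = max(5, 3) = 5
d(W, Ursa) = max(11, 2) = 11
Lyra is nearest.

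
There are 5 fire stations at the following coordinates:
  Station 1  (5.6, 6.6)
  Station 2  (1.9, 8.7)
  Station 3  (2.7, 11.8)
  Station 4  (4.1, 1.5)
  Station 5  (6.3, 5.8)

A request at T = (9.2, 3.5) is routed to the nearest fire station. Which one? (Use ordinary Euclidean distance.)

Station 5

Squared Euclidean distances:
d²(T, Station 1) = (9.2−5.6)² + (3.5−6.6)² = 12.96 + 9.61 = 22.57
d²(T, Station 2) = (9.2−1.9)² + (3.5−8.7)² = 53.29 + 27.04 = 80.33
d²(T, Station 3) = (9.2−2.7)² + (3.5−11.8)² = 42.25 + 68.89 = 111.14
d²(T, Station 4) = (9.2−4.1)² + (3.5−1.5)² = 26.01 + 4 = 30.01
d²(T, Station 5) = (9.2−6.3)² + (3.5−5.8)² = 8.41 + 5.29 = 13.7
The smallest is to Station 5, so T lies in the Voronoi region of Station 5.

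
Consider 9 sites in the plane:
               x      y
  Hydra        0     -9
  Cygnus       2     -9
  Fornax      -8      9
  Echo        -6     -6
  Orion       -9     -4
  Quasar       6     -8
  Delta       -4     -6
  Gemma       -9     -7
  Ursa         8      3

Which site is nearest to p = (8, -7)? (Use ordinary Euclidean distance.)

Quasar

Squared Euclidean distances:
d²(p, Hydra) = 64 + 4 = 68
d²(p, Cygnus) = 36 + 4 = 40
d²(p, Fornax) = 256 + 256 = 512
d²(p, Echo) = 196 + 1 = 197
d²(p, Orion) = 289 + 9 = 298
d²(p, Quasar) = 4 + 1 = 5
d²(p, Delta) = 144 + 1 = 145
d²(p, Gemma) = 289 + 0 = 289
d²(p, Ursa) = 0 + 100 = 100
Minimum is at Quasar.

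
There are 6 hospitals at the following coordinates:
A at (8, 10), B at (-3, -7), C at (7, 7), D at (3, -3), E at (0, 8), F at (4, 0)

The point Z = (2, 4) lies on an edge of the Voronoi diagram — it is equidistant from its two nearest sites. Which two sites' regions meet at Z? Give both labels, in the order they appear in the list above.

E and F

Squared distances from Z to each site:
|ZA|² = (2−8)² + (4−10)² = 36 + 36 = 72
|ZB|² = (2−(-3))² + (4−(-7))² = 25 + 121 = 146
|ZC|² = (2−7)² + (4−7)² = 25 + 9 = 34
|ZD|² = (2−3)² + (4−(-3))² = 1 + 49 = 50
|ZE|² = (2−0)² + (4−8)² = 4 + 16 = 20
|ZF|² = (2−4)² + (4−0)² = 4 + 16 = 20
Z is equidistant from E and F (both at squared distance 20), and every other site is strictly farther — so Z lies on the E–F Voronoi edge.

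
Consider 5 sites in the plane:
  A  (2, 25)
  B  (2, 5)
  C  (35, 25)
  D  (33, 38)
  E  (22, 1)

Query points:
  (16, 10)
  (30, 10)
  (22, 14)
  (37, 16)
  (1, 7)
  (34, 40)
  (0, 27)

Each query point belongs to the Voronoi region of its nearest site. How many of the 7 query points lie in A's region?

1

(16, 10) — d² to each: A:421, B:221, C:586, D:1073, E:117 → nearest is E
(30, 10) — d² to each: A:1009, B:809, C:250, D:793, E:145 → nearest is E
(22, 14) — d² to each: A:521, B:481, C:290, D:697, E:169 → nearest is E
(37, 16) — d² to each: A:1306, B:1346, C:85, D:500, E:450 → nearest is C
(1, 7) — d² to each: A:325, B:5, C:1480, D:1985, E:477 → nearest is B
(34, 40) — d² to each: A:1249, B:2249, C:226, D:5, E:1665 → nearest is D
(0, 27) — d² to each: A:8, B:488, C:1229, D:1210, E:1160 → nearest is A
1 of the 7 points has A as nearest.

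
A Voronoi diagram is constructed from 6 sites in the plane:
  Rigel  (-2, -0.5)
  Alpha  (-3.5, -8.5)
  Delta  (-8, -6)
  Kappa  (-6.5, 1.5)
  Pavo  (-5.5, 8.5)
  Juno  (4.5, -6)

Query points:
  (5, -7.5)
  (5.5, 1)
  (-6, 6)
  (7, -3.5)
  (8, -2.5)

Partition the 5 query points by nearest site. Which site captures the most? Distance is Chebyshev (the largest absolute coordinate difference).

(5, -7.5) — d to each: Rigel:7, Alpha:8.5, Delta:13, Kappa:11.5, Pavo:16, Juno:1.5 → nearest is Juno
(5.5, 1) — d to each: Rigel:7.5, Alpha:9.5, Delta:13.5, Kappa:12, Pavo:11, Juno:7 → nearest is Juno
(-6, 6) — d to each: Rigel:6.5, Alpha:14.5, Delta:12, Kappa:4.5, Pavo:2.5, Juno:12 → nearest is Pavo
(7, -3.5) — d to each: Rigel:9, Alpha:10.5, Delta:15, Kappa:13.5, Pavo:12.5, Juno:2.5 → nearest is Juno
(8, -2.5) — d to each: Rigel:10, Alpha:11.5, Delta:16, Kappa:14.5, Pavo:13.5, Juno:3.5 → nearest is Juno
Tally — Pavo:1, Juno:4. Juno captures the most (4).

Juno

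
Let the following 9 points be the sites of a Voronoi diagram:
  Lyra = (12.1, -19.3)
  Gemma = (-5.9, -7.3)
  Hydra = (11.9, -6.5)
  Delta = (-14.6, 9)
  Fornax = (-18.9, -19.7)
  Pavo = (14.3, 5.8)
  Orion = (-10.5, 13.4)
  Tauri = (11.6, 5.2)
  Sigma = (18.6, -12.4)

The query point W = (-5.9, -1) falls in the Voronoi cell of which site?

Gemma

Squared Euclidean distances:
d²(W, Lyra) = (-5.9−12.1)² + (-1−(-19.3))² = 324 + 334.89 = 658.89
d²(W, Gemma) = (-5.9−(-5.9))² + (-1−(-7.3))² = 0 + 39.69 = 39.69
d²(W, Hydra) = (-5.9−11.9)² + (-1−(-6.5))² = 316.84 + 30.25 = 347.09
d²(W, Delta) = (-5.9−(-14.6))² + (-1−9)² = 75.69 + 100 = 175.69
d²(W, Fornax) = (-5.9−(-18.9))² + (-1−(-19.7))² = 169 + 349.69 = 518.69
d²(W, Pavo) = (-5.9−14.3)² + (-1−5.8)² = 408.04 + 46.24 = 454.28
d²(W, Orion) = (-5.9−(-10.5))² + (-1−13.4)² = 21.16 + 207.36 = 228.52
d²(W, Tauri) = (-5.9−11.6)² + (-1−5.2)² = 306.25 + 38.44 = 344.69
d²(W, Sigma) = (-5.9−18.6)² + (-1−(-12.4))² = 600.25 + 129.96 = 730.21
Minimum is at Gemma.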